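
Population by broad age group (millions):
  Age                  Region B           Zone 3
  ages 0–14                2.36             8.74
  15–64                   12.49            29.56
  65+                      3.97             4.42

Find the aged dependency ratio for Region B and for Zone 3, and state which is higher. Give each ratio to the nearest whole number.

Region B: 3.97 / 12.49 × 100 = 32
Zone 3: 4.42 / 29.56 × 100 = 15

Region B: 32
Zone 3: 15
Higher: Region B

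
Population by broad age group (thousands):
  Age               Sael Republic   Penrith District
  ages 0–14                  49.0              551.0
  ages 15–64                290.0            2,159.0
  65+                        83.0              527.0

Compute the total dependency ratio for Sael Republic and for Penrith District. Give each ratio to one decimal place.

Sael Republic: 45.5
Penrith District: 49.9

Sael Republic: (49.0 + 83.0) / 290.0 × 100 = 132.0 / 290.0 × 100 = 45.5
Penrith District: (551.0 + 527.0) / 2,159.0 × 100 = 1,078.0 / 2,159.0 × 100 = 49.9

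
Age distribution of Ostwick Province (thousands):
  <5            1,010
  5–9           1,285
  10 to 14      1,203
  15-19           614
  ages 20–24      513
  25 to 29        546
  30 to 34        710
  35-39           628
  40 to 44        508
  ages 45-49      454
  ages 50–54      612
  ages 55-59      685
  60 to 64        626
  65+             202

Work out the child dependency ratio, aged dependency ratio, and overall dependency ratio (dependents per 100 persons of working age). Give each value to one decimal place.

0–14: 1,010 + 1,285 + 1,203 = 3,498
15–64: 614 + 513 + 546 + 710 + 628 + 508 + 454 + 612 + 685 + 626 = 5,896
65+: 202
Youth dependency ratio = 3,498 / 5,896 × 100 = 59.3
Old-age dependency ratio = 202 / 5,896 × 100 = 3.4
Total dependency ratio = (3,498 + 202) / 5,896 × 100 = 3,700 / 5,896 × 100 = 62.8

Youth dependency ratio: 59.3
Old-age dependency ratio: 3.4
Total dependency ratio: 62.8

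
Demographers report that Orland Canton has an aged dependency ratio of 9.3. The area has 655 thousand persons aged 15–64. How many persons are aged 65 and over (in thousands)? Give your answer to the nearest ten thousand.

Aged 65 and over: 60

Old-age dependency ratio = elderly / working-age × 100
9.3 = E / 655 × 100
⇒ 60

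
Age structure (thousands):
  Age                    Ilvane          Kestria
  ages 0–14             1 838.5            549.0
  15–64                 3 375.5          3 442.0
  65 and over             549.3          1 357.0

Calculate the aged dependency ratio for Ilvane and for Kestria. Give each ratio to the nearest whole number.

Ilvane: 16
Kestria: 39

Ilvane: 549.3 / 3 375.5 × 100 = 16
Kestria: 1 357.0 / 3 442.0 × 100 = 39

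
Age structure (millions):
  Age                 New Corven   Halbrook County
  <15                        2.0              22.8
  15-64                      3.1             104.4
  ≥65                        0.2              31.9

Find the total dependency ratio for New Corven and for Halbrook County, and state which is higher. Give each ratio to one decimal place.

New Corven: 71.0
Halbrook County: 52.4
Higher: New Corven

New Corven: (2.0 + 0.2) / 3.1 × 100 = 2.2 / 3.1 × 100 = 71.0
Halbrook County: (22.8 + 31.9) / 104.4 × 100 = 54.7 / 104.4 × 100 = 52.4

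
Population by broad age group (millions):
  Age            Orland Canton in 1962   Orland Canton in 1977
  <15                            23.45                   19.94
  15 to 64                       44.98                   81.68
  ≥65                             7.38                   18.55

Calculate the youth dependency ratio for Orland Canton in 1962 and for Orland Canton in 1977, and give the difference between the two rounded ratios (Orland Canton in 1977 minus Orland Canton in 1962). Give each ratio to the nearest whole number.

Orland Canton in 1962: 52
Orland Canton in 1977: 24
Difference: -28

Orland Canton in 1962: 23.45 / 44.98 × 100 = 52
Orland Canton in 1977: 19.94 / 81.68 × 100 = 24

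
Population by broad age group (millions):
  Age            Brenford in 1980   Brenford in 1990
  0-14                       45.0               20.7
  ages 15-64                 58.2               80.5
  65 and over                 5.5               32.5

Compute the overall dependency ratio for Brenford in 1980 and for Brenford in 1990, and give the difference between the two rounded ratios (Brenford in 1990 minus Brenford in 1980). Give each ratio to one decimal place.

Brenford in 1980: 86.8
Brenford in 1990: 66.1
Difference: -20.7

Brenford in 1980: (45.0 + 5.5) / 58.2 × 100 = 50.5 / 58.2 × 100 = 86.8
Brenford in 1990: (20.7 + 32.5) / 80.5 × 100 = 53.2 / 80.5 × 100 = 66.1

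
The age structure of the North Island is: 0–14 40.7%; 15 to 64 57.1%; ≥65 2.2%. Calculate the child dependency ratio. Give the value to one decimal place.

Youth dependency ratio = 40.7 / 57.1 × 100 = 71.3

Youth dependency ratio: 71.3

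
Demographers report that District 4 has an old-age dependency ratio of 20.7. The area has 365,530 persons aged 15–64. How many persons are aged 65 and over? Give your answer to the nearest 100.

Aged 65 and over: 75,700

Old-age dependency ratio = elderly / working-age × 100
20.7 = E / 365,530 × 100
⇒ 75,700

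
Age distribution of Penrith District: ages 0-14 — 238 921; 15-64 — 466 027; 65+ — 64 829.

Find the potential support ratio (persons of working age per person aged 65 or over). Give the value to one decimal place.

Potential support ratio: 7.2

Potential support ratio = 466 027 / 64 829 = 7.2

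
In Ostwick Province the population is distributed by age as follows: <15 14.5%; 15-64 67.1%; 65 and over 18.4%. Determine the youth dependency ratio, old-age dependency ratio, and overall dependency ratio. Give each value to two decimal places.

Youth dependency ratio: 21.61
Old-age dependency ratio: 27.42
Total dependency ratio: 49.03

Youth dependency ratio = 14.5 / 67.1 × 100 = 21.61
Old-age dependency ratio = 18.4 / 67.1 × 100 = 27.42
Total dependency ratio = (14.5 + 18.4) / 67.1 × 100 = 32.9 / 67.1 × 100 = 49.03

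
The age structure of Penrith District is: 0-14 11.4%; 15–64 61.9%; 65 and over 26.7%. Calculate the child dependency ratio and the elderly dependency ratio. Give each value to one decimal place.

Youth dependency ratio: 18.4
Old-age dependency ratio: 43.1

Youth dependency ratio = 11.4 / 61.9 × 100 = 18.4
Old-age dependency ratio = 26.7 / 61.9 × 100 = 43.1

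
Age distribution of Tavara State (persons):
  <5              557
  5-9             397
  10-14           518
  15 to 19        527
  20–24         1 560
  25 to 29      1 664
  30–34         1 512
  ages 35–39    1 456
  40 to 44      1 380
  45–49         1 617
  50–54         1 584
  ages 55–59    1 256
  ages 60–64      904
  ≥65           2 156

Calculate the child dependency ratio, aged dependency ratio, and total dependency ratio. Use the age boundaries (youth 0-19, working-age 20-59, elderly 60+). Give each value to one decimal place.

0–19: 557 + 397 + 518 + 527 = 1 999
20–59: 1 560 + 1 664 + 1 512 + 1 456 + 1 380 + 1 617 + 1 584 + 1 256 = 12 029
60+: 904 + 2 156 = 3 060
Youth dependency ratio = 1 999 / 12 029 × 100 = 16.6
Old-age dependency ratio = 3 060 / 12 029 × 100 = 25.4
Total dependency ratio = (1 999 + 3 060) / 12 029 × 100 = 5 059 / 12 029 × 100 = 42.1

Youth dependency ratio: 16.6
Old-age dependency ratio: 25.4
Total dependency ratio: 42.1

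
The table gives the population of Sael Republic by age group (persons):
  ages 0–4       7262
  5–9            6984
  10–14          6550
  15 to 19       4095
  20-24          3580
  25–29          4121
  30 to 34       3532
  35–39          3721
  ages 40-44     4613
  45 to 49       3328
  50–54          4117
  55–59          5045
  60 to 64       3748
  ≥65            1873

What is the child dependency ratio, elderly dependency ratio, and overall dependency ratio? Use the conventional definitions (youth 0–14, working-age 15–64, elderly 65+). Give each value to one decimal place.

Youth dependency ratio: 52.1
Old-age dependency ratio: 4.7
Total dependency ratio: 56.8

0–14: 7262 + 6984 + 6550 = 20796
15–64: 4095 + 3580 + 4121 + 3532 + 3721 + 4613 + 3328 + 4117 + 5045 + 3748 = 39900
65+: 1873
Youth dependency ratio = 20796 / 39900 × 100 = 52.1
Old-age dependency ratio = 1873 / 39900 × 100 = 4.7
Total dependency ratio = (20796 + 1873) / 39900 × 100 = 22669 / 39900 × 100 = 56.8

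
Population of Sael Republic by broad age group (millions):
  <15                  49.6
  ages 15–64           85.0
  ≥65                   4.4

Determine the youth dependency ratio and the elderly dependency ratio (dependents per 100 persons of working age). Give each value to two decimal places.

Youth dependency ratio = 49.6 / 85.0 × 100 = 58.35
Old-age dependency ratio = 4.4 / 85.0 × 100 = 5.18

Youth dependency ratio: 58.35
Old-age dependency ratio: 5.18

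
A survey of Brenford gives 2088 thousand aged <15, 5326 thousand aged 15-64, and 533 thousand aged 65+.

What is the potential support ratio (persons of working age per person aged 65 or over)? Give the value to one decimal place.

Potential support ratio: 10.0

Potential support ratio = 5326 / 533 = 10.0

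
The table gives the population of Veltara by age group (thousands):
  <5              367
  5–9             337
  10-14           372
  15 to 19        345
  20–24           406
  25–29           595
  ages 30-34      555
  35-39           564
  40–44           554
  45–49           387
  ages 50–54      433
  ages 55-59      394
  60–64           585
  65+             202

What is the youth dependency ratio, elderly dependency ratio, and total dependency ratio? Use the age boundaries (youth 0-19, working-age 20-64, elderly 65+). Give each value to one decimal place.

Youth dependency ratio: 31.8
Old-age dependency ratio: 4.5
Total dependency ratio: 36.3

0–19: 367 + 337 + 372 + 345 = 1421
20–64: 406 + 595 + 555 + 564 + 554 + 387 + 433 + 394 + 585 = 4473
65+: 202
Youth dependency ratio = 1421 / 4473 × 100 = 31.8
Old-age dependency ratio = 202 / 4473 × 100 = 4.5
Total dependency ratio = (1421 + 202) / 4473 × 100 = 1623 / 4473 × 100 = 36.3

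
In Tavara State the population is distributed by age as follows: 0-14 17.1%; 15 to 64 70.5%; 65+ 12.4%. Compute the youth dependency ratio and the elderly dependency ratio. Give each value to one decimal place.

Youth dependency ratio = 17.1 / 70.5 × 100 = 24.3
Old-age dependency ratio = 12.4 / 70.5 × 100 = 17.6

Youth dependency ratio: 24.3
Old-age dependency ratio: 17.6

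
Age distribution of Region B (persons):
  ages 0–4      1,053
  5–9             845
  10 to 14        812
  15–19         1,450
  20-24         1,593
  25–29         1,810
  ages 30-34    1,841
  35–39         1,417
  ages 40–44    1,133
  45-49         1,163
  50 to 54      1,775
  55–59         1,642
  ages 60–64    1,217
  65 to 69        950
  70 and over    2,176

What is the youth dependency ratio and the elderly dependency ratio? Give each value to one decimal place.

0–14: 1,053 + 845 + 812 = 2,710
15–64: 1,450 + 1,593 + 1,810 + 1,841 + 1,417 + 1,133 + 1,163 + 1,775 + 1,642 + 1,217 = 15,041
65+: 950 + 2,176 = 3,126
Youth dependency ratio = 2,710 / 15,041 × 100 = 18.0
Old-age dependency ratio = 3,126 / 15,041 × 100 = 20.8

Youth dependency ratio: 18.0
Old-age dependency ratio: 20.8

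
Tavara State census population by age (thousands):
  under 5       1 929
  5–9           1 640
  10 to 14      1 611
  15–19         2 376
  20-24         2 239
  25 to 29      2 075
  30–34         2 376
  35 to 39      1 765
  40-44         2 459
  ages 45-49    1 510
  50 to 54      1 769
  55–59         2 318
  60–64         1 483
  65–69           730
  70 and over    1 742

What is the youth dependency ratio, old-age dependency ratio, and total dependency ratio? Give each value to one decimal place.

Youth dependency ratio: 25.4
Old-age dependency ratio: 12.1
Total dependency ratio: 37.6

0–14: 1 929 + 1 640 + 1 611 = 5 180
15–64: 2 376 + 2 239 + 2 075 + 2 376 + 1 765 + 2 459 + 1 510 + 1 769 + 2 318 + 1 483 = 20 370
65+: 730 + 1 742 = 2 472
Youth dependency ratio = 5 180 / 20 370 × 100 = 25.4
Old-age dependency ratio = 2 472 / 20 370 × 100 = 12.1
Total dependency ratio = (5 180 + 2 472) / 20 370 × 100 = 7 652 / 20 370 × 100 = 37.6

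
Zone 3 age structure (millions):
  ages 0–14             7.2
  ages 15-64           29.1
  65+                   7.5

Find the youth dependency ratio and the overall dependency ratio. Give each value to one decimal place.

Youth dependency ratio: 24.7
Total dependency ratio: 50.5

Youth dependency ratio = 7.2 / 29.1 × 100 = 24.7
Total dependency ratio = (7.2 + 7.5) / 29.1 × 100 = 14.7 / 29.1 × 100 = 50.5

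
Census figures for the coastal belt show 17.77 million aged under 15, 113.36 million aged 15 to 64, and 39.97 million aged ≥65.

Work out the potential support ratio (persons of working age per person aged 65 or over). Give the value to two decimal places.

Potential support ratio = 113.36 / 39.97 = 2.84

Potential support ratio: 2.84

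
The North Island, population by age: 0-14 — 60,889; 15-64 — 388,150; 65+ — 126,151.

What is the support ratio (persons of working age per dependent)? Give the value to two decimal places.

Support ratio: 2.08

Support ratio = 388,150 / (60,889 + 126,151) = 388,150 / 187,040 = 2.08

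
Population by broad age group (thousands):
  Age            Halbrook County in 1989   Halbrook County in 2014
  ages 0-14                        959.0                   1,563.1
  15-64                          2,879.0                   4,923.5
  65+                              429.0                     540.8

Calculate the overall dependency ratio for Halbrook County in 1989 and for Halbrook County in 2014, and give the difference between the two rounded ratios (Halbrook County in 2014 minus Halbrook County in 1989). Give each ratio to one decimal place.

Halbrook County in 1989: 48.2
Halbrook County in 2014: 42.7
Difference: -5.5

Halbrook County in 1989: (959.0 + 429.0) / 2,879.0 × 100 = 1,388.0 / 2,879.0 × 100 = 48.2
Halbrook County in 2014: (1,563.1 + 540.8) / 4,923.5 × 100 = 2,103.9 / 4,923.5 × 100 = 42.7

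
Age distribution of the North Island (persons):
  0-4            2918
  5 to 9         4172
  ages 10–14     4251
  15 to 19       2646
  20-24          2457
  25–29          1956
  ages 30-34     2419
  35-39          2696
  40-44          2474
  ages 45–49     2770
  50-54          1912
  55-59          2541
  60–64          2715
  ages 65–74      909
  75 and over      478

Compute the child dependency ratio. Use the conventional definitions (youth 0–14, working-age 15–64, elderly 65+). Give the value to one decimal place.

0–14: 2918 + 4172 + 4251 = 11341
15–64: 2646 + 2457 + 1956 + 2419 + 2696 + 2474 + 2770 + 1912 + 2541 + 2715 = 24586
65+: 909 + 478 = 1387
Youth dependency ratio = 11341 / 24586 × 100 = 46.1

Youth dependency ratio: 46.1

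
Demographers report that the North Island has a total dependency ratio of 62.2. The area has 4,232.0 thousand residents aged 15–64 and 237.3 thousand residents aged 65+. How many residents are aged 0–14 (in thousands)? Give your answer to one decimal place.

Aged 0–14: 2,395.0

Total dependency ratio = (youth + elderly) / working-age × 100
62.2 = (Y + 237.3) / 4,232.0 × 100
⇒ 2,395.0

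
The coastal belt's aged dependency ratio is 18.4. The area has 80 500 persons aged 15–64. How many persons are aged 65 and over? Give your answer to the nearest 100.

Aged 65 and over: 14 800

Old-age dependency ratio = elderly / working-age × 100
18.4 = E / 80 500 × 100
⇒ 14 800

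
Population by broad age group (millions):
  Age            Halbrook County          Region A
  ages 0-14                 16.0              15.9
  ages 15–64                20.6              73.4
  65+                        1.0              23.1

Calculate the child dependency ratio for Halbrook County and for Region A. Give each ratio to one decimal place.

Halbrook County: 77.7
Region A: 21.7

Halbrook County: 16.0 / 20.6 × 100 = 77.7
Region A: 15.9 / 73.4 × 100 = 21.7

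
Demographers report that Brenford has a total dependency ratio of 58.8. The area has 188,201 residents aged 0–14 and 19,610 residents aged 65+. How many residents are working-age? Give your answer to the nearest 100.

Working-age: 353,400

Total dependency ratio = (youth + elderly) / working-age × 100
58.8 = (188,201 + 19,610) / W × 100
⇒ 353,400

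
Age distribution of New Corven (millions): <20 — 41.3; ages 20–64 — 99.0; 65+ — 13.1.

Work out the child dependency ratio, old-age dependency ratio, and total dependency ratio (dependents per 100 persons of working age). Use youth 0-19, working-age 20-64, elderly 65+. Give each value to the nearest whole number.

Youth dependency ratio: 42
Old-age dependency ratio: 13
Total dependency ratio: 55

Youth dependency ratio = 41.3 / 99.0 × 100 = 42
Old-age dependency ratio = 13.1 / 99.0 × 100 = 13
Total dependency ratio = (41.3 + 13.1) / 99.0 × 100 = 54.4 / 99.0 × 100 = 55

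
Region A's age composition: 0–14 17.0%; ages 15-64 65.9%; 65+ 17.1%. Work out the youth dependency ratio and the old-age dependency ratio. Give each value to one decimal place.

Youth dependency ratio = 17.0 / 65.9 × 100 = 25.8
Old-age dependency ratio = 17.1 / 65.9 × 100 = 25.9

Youth dependency ratio: 25.8
Old-age dependency ratio: 25.9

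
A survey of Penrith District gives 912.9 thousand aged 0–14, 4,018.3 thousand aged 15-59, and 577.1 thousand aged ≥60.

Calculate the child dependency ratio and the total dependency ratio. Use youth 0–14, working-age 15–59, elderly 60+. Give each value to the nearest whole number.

Youth dependency ratio: 23
Total dependency ratio: 37

Youth dependency ratio = 912.9 / 4,018.3 × 100 = 23
Total dependency ratio = (912.9 + 577.1) / 4,018.3 × 100 = 1,490.0 / 4,018.3 × 100 = 37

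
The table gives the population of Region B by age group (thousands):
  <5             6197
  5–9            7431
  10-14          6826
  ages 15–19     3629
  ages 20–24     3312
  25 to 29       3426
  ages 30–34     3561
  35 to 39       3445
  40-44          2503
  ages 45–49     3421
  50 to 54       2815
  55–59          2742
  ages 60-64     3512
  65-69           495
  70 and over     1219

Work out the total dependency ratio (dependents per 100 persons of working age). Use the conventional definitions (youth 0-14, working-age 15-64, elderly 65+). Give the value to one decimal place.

Total dependency ratio: 68.5

0–14: 6197 + 7431 + 6826 = 20454
15–64: 3629 + 3312 + 3426 + 3561 + 3445 + 2503 + 3421 + 2815 + 2742 + 3512 = 32366
65+: 495 + 1219 = 1714
Total dependency ratio = (20454 + 1714) / 32366 × 100 = 22168 / 32366 × 100 = 68.5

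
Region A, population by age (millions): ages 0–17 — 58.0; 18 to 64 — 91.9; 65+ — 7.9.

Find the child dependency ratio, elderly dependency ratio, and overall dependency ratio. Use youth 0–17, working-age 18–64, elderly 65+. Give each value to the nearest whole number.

Youth dependency ratio = 58.0 / 91.9 × 100 = 63
Old-age dependency ratio = 7.9 / 91.9 × 100 = 9
Total dependency ratio = (58.0 + 7.9) / 91.9 × 100 = 65.9 / 91.9 × 100 = 72

Youth dependency ratio: 63
Old-age dependency ratio: 9
Total dependency ratio: 72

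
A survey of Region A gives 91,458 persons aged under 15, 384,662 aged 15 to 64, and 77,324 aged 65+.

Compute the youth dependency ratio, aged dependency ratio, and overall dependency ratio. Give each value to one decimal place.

Youth dependency ratio: 23.8
Old-age dependency ratio: 20.1
Total dependency ratio: 43.9

Youth dependency ratio = 91,458 / 384,662 × 100 = 23.8
Old-age dependency ratio = 77,324 / 384,662 × 100 = 20.1
Total dependency ratio = (91,458 + 77,324) / 384,662 × 100 = 168,782 / 384,662 × 100 = 43.9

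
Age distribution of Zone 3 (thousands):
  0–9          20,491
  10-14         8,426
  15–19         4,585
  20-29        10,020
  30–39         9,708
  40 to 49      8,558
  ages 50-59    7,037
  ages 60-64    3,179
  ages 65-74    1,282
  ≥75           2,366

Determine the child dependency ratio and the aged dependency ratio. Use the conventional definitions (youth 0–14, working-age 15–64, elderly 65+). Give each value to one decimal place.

0–14: 20,491 + 8,426 = 28,917
15–64: 4,585 + 10,020 + 9,708 + 8,558 + 7,037 + 3,179 = 43,087
65+: 1,282 + 2,366 = 3,648
Youth dependency ratio = 28,917 / 43,087 × 100 = 67.1
Old-age dependency ratio = 3,648 / 43,087 × 100 = 8.5

Youth dependency ratio: 67.1
Old-age dependency ratio: 8.5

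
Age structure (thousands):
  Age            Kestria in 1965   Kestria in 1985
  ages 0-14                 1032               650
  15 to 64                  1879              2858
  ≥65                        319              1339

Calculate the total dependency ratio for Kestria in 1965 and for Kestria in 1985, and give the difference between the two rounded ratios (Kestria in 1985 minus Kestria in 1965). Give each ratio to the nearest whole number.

Kestria in 1965: 72
Kestria in 1985: 70
Difference: -2

Kestria in 1965: (1032 + 319) / 1879 × 100 = 1351 / 1879 × 100 = 72
Kestria in 1985: (650 + 1339) / 2858 × 100 = 1989 / 2858 × 100 = 70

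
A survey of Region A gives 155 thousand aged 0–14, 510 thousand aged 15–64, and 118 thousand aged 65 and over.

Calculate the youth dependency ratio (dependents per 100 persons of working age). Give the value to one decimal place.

Youth dependency ratio: 30.4

Youth dependency ratio = 155 / 510 × 100 = 30.4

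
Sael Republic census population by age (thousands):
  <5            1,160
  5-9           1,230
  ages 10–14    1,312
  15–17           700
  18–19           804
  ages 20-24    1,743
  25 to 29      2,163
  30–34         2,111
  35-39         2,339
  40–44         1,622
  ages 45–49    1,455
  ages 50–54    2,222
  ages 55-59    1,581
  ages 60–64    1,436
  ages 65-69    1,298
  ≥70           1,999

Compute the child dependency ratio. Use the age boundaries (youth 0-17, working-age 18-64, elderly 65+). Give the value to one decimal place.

0–17: 1,160 + 1,230 + 1,312 + 700 = 4,402
18–64: 804 + 1,743 + 2,163 + 2,111 + 2,339 + 1,622 + 1,455 + 2,222 + 1,581 + 1,436 = 17,476
65+: 1,298 + 1,999 = 3,297
Youth dependency ratio = 4,402 / 17,476 × 100 = 25.2

Youth dependency ratio: 25.2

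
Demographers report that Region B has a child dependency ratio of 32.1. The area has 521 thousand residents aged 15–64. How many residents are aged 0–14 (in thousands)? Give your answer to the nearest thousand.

Aged 0–14: 167

Youth dependency ratio = youth / working-age × 100
32.1 = Y / 521 × 100
⇒ 167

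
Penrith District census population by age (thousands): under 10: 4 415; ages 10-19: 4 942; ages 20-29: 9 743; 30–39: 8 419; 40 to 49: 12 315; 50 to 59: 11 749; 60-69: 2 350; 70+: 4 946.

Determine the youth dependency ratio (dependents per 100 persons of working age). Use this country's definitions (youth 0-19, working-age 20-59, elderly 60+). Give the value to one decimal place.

Youth dependency ratio: 22.2

0–19: 4 415 + 4 942 = 9 357
20–59: 9 743 + 8 419 + 12 315 + 11 749 = 42 226
60+: 2 350 + 4 946 = 7 296
Youth dependency ratio = 9 357 / 42 226 × 100 = 22.2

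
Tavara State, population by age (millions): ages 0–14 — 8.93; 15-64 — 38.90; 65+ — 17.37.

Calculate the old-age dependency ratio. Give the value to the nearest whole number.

Old-age dependency ratio: 45

Old-age dependency ratio = 17.37 / 38.90 × 100 = 45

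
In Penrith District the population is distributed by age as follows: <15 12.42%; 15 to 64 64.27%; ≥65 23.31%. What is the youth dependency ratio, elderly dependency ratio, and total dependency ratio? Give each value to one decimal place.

Youth dependency ratio: 19.3
Old-age dependency ratio: 36.3
Total dependency ratio: 55.6

Youth dependency ratio = 12.42 / 64.27 × 100 = 19.3
Old-age dependency ratio = 23.31 / 64.27 × 100 = 36.3
Total dependency ratio = (12.42 + 23.31) / 64.27 × 100 = 35.73 / 64.27 × 100 = 55.6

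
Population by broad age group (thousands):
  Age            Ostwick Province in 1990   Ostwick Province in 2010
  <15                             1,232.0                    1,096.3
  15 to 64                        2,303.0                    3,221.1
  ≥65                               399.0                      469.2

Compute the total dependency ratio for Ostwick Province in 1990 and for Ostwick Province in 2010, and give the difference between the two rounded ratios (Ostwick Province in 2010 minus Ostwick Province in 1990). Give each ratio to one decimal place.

Ostwick Province in 1990: (1,232.0 + 399.0) / 2,303.0 × 100 = 1,631.0 / 2,303.0 × 100 = 70.8
Ostwick Province in 2010: (1,096.3 + 469.2) / 3,221.1 × 100 = 1,565.5 / 3,221.1 × 100 = 48.6

Ostwick Province in 1990: 70.8
Ostwick Province in 2010: 48.6
Difference: -22.2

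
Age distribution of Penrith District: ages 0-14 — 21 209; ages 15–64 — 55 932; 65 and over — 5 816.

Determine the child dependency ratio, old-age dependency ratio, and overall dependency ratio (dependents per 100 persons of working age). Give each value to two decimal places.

Youth dependency ratio = 21 209 / 55 932 × 100 = 37.92
Old-age dependency ratio = 5 816 / 55 932 × 100 = 10.40
Total dependency ratio = (21 209 + 5 816) / 55 932 × 100 = 27 025 / 55 932 × 100 = 48.32

Youth dependency ratio: 37.92
Old-age dependency ratio: 10.40
Total dependency ratio: 48.32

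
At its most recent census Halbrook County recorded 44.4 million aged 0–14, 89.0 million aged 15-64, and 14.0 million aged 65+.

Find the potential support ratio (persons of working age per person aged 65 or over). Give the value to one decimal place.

Potential support ratio: 6.4

Potential support ratio = 89.0 / 14.0 = 6.4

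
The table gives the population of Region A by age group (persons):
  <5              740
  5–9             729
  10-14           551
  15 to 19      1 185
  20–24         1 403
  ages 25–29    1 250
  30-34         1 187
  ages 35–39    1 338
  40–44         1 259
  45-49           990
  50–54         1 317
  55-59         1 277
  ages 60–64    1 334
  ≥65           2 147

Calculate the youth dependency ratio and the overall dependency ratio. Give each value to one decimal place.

Youth dependency ratio: 16.1
Total dependency ratio: 33.2

0–14: 740 + 729 + 551 = 2 020
15–64: 1 185 + 1 403 + 1 250 + 1 187 + 1 338 + 1 259 + 990 + 1 317 + 1 277 + 1 334 = 12 540
65+: 2 147
Youth dependency ratio = 2 020 / 12 540 × 100 = 16.1
Total dependency ratio = (2 020 + 2 147) / 12 540 × 100 = 4 167 / 12 540 × 100 = 33.2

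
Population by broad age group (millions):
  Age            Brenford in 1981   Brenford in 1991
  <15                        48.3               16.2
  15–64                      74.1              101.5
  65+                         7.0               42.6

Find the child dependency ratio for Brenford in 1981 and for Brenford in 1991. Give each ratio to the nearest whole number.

Brenford in 1981: 65
Brenford in 1991: 16

Brenford in 1981: 48.3 / 74.1 × 100 = 65
Brenford in 1991: 16.2 / 101.5 × 100 = 16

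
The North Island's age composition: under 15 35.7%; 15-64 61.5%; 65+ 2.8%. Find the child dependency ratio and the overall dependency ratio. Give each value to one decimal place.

Youth dependency ratio = 35.7 / 61.5 × 100 = 58.0
Total dependency ratio = (35.7 + 2.8) / 61.5 × 100 = 38.5 / 61.5 × 100 = 62.6

Youth dependency ratio: 58.0
Total dependency ratio: 62.6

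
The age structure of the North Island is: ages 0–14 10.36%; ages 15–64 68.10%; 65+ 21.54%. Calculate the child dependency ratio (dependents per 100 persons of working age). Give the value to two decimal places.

Youth dependency ratio: 15.21

Youth dependency ratio = 10.36 / 68.10 × 100 = 15.21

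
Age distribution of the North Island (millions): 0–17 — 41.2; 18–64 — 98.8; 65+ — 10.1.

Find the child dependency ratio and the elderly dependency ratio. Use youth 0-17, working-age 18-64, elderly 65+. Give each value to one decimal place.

Youth dependency ratio: 41.7
Old-age dependency ratio: 10.2

Youth dependency ratio = 41.2 / 98.8 × 100 = 41.7
Old-age dependency ratio = 10.1 / 98.8 × 100 = 10.2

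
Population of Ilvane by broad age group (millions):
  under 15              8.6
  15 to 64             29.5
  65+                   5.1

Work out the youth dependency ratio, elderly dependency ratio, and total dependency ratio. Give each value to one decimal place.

Youth dependency ratio: 29.2
Old-age dependency ratio: 17.3
Total dependency ratio: 46.4

Youth dependency ratio = 8.6 / 29.5 × 100 = 29.2
Old-age dependency ratio = 5.1 / 29.5 × 100 = 17.3
Total dependency ratio = (8.6 + 5.1) / 29.5 × 100 = 13.7 / 29.5 × 100 = 46.4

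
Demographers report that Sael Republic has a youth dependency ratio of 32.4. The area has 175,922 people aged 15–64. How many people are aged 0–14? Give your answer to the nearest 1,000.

Youth dependency ratio = youth / working-age × 100
32.4 = Y / 175,922 × 100
⇒ 57,000

Aged 0–14: 57,000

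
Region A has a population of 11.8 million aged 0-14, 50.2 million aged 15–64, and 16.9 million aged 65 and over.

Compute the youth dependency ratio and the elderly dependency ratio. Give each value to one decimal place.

Youth dependency ratio = 11.8 / 50.2 × 100 = 23.5
Old-age dependency ratio = 16.9 / 50.2 × 100 = 33.7

Youth dependency ratio: 23.5
Old-age dependency ratio: 33.7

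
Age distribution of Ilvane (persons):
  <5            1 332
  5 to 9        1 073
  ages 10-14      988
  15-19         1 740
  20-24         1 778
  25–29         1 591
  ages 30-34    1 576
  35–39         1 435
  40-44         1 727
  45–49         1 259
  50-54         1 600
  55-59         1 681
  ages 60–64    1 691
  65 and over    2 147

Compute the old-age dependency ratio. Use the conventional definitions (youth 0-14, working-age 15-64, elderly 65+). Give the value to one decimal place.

Old-age dependency ratio: 13.4

0–14: 1 332 + 1 073 + 988 = 3 393
15–64: 1 740 + 1 778 + 1 591 + 1 576 + 1 435 + 1 727 + 1 259 + 1 600 + 1 681 + 1 691 = 16 078
65+: 2 147
Old-age dependency ratio = 2 147 / 16 078 × 100 = 13.4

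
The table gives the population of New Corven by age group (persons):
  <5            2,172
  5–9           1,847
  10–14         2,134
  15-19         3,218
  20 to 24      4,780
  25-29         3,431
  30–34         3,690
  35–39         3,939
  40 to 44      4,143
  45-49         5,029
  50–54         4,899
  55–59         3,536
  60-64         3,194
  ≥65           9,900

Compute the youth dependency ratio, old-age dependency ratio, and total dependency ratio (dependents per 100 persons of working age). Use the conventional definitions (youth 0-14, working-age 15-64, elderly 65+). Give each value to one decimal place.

Youth dependency ratio: 15.4
Old-age dependency ratio: 24.8
Total dependency ratio: 40.3

0–14: 2,172 + 1,847 + 2,134 = 6,153
15–64: 3,218 + 4,780 + 3,431 + 3,690 + 3,939 + 4,143 + 5,029 + 4,899 + 3,536 + 3,194 = 39,859
65+: 9,900
Youth dependency ratio = 6,153 / 39,859 × 100 = 15.4
Old-age dependency ratio = 9,900 / 39,859 × 100 = 24.8
Total dependency ratio = (6,153 + 9,900) / 39,859 × 100 = 16,053 / 39,859 × 100 = 40.3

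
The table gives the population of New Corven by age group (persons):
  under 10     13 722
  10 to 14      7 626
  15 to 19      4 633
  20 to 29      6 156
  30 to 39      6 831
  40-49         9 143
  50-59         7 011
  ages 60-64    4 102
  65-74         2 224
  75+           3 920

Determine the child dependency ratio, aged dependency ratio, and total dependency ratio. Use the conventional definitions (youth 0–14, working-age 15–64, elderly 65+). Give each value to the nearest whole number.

0–14: 13 722 + 7 626 = 21 348
15–64: 4 633 + 6 156 + 6 831 + 9 143 + 7 011 + 4 102 = 37 876
65+: 2 224 + 3 920 = 6 144
Youth dependency ratio = 21 348 / 37 876 × 100 = 56
Old-age dependency ratio = 6 144 / 37 876 × 100 = 16
Total dependency ratio = (21 348 + 6 144) / 37 876 × 100 = 27 492 / 37 876 × 100 = 73

Youth dependency ratio: 56
Old-age dependency ratio: 16
Total dependency ratio: 73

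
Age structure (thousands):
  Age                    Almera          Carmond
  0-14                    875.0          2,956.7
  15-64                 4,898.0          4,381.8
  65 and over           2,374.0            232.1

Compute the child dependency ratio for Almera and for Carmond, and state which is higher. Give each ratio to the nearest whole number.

Almera: 875.0 / 4,898.0 × 100 = 18
Carmond: 2,956.7 / 4,381.8 × 100 = 67

Almera: 18
Carmond: 67
Higher: Carmond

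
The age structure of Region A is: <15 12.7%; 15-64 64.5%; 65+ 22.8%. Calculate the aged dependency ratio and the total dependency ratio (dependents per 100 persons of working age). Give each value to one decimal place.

Old-age dependency ratio = 22.8 / 64.5 × 100 = 35.3
Total dependency ratio = (12.7 + 22.8) / 64.5 × 100 = 35.5 / 64.5 × 100 = 55.0

Old-age dependency ratio: 35.3
Total dependency ratio: 55.0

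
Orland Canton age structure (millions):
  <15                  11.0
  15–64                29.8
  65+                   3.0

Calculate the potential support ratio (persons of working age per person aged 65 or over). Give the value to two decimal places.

Potential support ratio: 9.93

Potential support ratio = 29.8 / 3.0 = 9.93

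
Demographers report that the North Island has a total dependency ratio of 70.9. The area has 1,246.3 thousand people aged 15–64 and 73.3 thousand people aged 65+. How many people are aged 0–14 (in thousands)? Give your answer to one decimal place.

Total dependency ratio = (youth + elderly) / working-age × 100
70.9 = (Y + 73.3) / 1,246.3 × 100
⇒ 810.3

Aged 0–14: 810.3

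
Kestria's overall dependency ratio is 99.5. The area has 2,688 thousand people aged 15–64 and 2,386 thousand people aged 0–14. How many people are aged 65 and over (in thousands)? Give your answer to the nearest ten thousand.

Aged 65 and over: 290

Total dependency ratio = (youth + elderly) / working-age × 100
99.5 = (2,386 + E) / 2,688 × 100
⇒ 290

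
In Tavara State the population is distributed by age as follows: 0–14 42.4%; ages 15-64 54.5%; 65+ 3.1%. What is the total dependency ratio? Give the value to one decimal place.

Total dependency ratio = (42.4 + 3.1) / 54.5 × 100 = 45.5 / 54.5 × 100 = 83.5

Total dependency ratio: 83.5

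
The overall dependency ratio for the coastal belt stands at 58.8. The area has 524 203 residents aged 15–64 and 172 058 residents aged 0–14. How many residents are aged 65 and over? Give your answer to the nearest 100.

Total dependency ratio = (youth + elderly) / working-age × 100
58.8 = (172 058 + E) / 524 203 × 100
⇒ 136 200

Aged 65 and over: 136 200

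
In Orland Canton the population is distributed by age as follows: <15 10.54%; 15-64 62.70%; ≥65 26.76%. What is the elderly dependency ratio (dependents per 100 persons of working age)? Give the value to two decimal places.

Old-age dependency ratio: 42.68

Old-age dependency ratio = 26.76 / 62.70 × 100 = 42.68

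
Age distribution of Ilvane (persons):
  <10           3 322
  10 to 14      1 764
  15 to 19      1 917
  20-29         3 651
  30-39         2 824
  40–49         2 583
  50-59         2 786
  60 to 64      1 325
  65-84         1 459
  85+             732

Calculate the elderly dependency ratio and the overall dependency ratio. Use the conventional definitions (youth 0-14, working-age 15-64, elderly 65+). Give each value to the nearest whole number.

Old-age dependency ratio: 15
Total dependency ratio: 48

0–14: 3 322 + 1 764 = 5 086
15–64: 1 917 + 3 651 + 2 824 + 2 583 + 2 786 + 1 325 = 15 086
65+: 1 459 + 732 = 2 191
Old-age dependency ratio = 2 191 / 15 086 × 100 = 15
Total dependency ratio = (5 086 + 2 191) / 15 086 × 100 = 7 277 / 15 086 × 100 = 48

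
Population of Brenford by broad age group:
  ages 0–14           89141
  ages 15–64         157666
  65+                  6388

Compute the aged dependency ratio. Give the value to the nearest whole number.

Old-age dependency ratio = 6388 / 157666 × 100 = 4

Old-age dependency ratio: 4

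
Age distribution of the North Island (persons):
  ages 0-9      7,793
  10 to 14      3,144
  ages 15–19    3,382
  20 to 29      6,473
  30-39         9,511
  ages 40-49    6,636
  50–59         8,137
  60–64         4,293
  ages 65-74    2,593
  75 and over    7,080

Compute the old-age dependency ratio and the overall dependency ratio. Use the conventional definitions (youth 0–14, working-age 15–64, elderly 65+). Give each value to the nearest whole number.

Old-age dependency ratio: 25
Total dependency ratio: 54

0–14: 7,793 + 3,144 = 10,937
15–64: 3,382 + 6,473 + 9,511 + 6,636 + 8,137 + 4,293 = 38,432
65+: 2,593 + 7,080 = 9,673
Old-age dependency ratio = 9,673 / 38,432 × 100 = 25
Total dependency ratio = (10,937 + 9,673) / 38,432 × 100 = 20,610 / 38,432 × 100 = 54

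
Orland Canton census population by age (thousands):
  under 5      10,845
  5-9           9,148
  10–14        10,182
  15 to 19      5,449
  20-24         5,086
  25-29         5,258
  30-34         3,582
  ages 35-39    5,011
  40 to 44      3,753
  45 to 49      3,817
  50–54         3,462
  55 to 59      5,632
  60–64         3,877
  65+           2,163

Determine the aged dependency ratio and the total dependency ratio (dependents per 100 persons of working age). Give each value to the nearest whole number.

Old-age dependency ratio: 5
Total dependency ratio: 72

0–14: 10,845 + 9,148 + 10,182 = 30,175
15–64: 5,449 + 5,086 + 5,258 + 3,582 + 5,011 + 3,753 + 3,817 + 3,462 + 5,632 + 3,877 = 44,927
65+: 2,163
Old-age dependency ratio = 2,163 / 44,927 × 100 = 5
Total dependency ratio = (30,175 + 2,163) / 44,927 × 100 = 32,338 / 44,927 × 100 = 72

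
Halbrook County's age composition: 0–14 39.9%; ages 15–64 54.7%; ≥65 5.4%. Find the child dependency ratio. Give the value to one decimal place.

Youth dependency ratio = 39.9 / 54.7 × 100 = 72.9

Youth dependency ratio: 72.9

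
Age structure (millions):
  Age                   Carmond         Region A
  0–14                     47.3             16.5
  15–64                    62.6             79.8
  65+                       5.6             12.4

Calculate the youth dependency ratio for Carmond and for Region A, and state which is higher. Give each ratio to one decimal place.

Carmond: 47.3 / 62.6 × 100 = 75.6
Region A: 16.5 / 79.8 × 100 = 20.7

Carmond: 75.6
Region A: 20.7
Higher: Carmond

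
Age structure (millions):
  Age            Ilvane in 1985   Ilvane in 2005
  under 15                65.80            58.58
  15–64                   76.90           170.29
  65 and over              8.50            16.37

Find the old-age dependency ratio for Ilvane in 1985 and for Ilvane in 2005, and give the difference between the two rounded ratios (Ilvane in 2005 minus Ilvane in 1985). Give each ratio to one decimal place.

Ilvane in 1985: 11.1
Ilvane in 2005: 9.6
Difference: -1.5

Ilvane in 1985: 8.50 / 76.90 × 100 = 11.1
Ilvane in 2005: 16.37 / 170.29 × 100 = 9.6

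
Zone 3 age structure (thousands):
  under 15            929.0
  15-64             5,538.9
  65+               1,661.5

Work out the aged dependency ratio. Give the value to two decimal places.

Old-age dependency ratio: 30.00

Old-age dependency ratio = 1,661.5 / 5,538.9 × 100 = 30.00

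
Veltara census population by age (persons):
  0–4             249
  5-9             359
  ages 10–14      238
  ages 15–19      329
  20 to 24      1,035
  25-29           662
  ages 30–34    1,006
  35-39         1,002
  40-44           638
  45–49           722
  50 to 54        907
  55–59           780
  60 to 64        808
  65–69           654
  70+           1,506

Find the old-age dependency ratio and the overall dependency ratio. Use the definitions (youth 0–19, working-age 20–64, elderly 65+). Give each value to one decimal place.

Old-age dependency ratio: 28.6
Total dependency ratio: 44.1

0–19: 249 + 359 + 238 + 329 = 1,175
20–64: 1,035 + 662 + 1,006 + 1,002 + 638 + 722 + 907 + 780 + 808 = 7,560
65+: 654 + 1,506 = 2,160
Old-age dependency ratio = 2,160 / 7,560 × 100 = 28.6
Total dependency ratio = (1,175 + 2,160) / 7,560 × 100 = 3,335 / 7,560 × 100 = 44.1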